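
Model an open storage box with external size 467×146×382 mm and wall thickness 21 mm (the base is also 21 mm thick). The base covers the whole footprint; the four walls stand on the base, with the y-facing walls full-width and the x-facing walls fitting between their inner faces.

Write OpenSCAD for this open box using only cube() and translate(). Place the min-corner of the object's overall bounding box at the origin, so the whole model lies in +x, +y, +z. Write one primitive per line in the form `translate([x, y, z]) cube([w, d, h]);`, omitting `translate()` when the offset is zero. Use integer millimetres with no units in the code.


cube([467, 146, 21]);
translate([0, 0, 21]) cube([467, 21, 361]);
translate([0, 125, 21]) cube([467, 21, 361]);
translate([0, 21, 21]) cube([21, 104, 361]);
translate([446, 21, 21]) cube([21, 104, 361]);


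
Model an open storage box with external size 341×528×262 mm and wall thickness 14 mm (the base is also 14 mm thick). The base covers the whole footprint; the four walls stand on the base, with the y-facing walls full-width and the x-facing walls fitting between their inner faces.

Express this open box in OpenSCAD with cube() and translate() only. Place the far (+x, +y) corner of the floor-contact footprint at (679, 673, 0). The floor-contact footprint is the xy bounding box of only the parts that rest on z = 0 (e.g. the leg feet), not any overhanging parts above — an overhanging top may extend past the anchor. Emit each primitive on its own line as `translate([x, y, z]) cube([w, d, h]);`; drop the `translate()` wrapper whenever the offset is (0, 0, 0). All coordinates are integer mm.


translate([338, 145, 0]) cube([341, 528, 14]);
translate([338, 145, 14]) cube([341, 14, 248]);
translate([338, 659, 14]) cube([341, 14, 248]);
translate([338, 159, 14]) cube([14, 500, 248]);
translate([665, 159, 14]) cube([14, 500, 248]);


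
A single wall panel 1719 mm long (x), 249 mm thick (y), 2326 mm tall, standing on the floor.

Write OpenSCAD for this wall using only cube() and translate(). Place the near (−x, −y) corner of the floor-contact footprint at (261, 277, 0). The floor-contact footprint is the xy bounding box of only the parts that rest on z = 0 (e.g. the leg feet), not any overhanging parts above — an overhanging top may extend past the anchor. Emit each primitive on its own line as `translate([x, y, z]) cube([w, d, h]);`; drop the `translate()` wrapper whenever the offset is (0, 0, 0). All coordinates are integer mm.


translate([261, 277, 0]) cube([1719, 249, 2326]);


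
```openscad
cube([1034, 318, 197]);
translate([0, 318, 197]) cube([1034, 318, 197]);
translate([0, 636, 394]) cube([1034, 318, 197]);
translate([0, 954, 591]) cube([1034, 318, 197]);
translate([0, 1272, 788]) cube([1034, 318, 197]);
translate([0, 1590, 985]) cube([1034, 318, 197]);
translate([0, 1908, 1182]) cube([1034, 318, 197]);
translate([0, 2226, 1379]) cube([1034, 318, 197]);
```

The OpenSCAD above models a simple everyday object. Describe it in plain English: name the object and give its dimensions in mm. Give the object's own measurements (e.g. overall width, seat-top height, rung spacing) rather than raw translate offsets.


A straight staircase of 8 solid steps. Each step is 1034 mm wide (x), 318 mm deep (y, the going) and 197 mm tall (the rise). The first step rests on the floor; each subsequent step sits one going further in +y and one rise higher in +z, directly behind and above the previous step with no overlap.


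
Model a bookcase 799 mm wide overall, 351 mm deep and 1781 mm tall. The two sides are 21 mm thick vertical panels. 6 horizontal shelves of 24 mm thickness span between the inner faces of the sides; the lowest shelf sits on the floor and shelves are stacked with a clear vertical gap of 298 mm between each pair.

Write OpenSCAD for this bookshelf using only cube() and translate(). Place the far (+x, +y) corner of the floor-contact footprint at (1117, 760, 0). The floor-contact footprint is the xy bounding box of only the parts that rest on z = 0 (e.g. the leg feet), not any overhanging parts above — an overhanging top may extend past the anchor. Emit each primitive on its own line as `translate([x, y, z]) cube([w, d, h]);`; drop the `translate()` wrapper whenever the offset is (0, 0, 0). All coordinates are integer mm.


translate([318, 409, 0]) cube([21, 351, 1781]);
translate([1096, 409, 0]) cube([21, 351, 1781]);
translate([339, 409, 0]) cube([757, 351, 24]);
translate([339, 409, 322]) cube([757, 351, 24]);
translate([339, 409, 644]) cube([757, 351, 24]);
translate([339, 409, 966]) cube([757, 351, 24]);
translate([339, 409, 1288]) cube([757, 351, 24]);
translate([339, 409, 1610]) cube([757, 351, 24]);


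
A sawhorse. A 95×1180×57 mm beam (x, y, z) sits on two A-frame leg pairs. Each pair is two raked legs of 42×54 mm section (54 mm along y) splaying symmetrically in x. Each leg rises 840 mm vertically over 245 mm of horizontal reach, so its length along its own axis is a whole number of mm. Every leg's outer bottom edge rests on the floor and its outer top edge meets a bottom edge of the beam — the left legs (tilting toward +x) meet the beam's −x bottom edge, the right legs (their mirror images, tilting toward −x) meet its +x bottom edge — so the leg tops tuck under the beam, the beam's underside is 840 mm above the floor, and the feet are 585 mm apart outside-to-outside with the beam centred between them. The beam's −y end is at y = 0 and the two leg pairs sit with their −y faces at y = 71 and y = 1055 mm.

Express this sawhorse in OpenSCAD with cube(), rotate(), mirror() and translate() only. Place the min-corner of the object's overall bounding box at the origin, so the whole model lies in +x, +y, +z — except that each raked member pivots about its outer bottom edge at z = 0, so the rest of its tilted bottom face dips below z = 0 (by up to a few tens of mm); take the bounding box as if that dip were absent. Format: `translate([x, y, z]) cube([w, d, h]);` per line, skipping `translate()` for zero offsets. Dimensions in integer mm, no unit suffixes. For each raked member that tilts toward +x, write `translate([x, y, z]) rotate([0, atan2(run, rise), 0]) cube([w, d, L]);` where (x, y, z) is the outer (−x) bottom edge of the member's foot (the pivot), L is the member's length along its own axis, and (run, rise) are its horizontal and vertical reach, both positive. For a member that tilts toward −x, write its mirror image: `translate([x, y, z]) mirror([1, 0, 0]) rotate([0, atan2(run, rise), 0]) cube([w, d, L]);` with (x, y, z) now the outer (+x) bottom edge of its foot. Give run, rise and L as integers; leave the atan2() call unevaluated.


translate([245, 0, 840]) cube([95, 1180, 57]);
translate([0, 71, 0]) rotate([0, atan2(245, 840), 0]) cube([42, 54, 875]);
translate([585, 71, 0]) mirror([1, 0, 0]) rotate([0, atan2(245, 840), 0]) cube([42, 54, 875]);
translate([0, 1055, 0]) rotate([0, atan2(245, 840), 0]) cube([42, 54, 875]);
translate([585, 1055, 0]) mirror([1, 0, 0]) rotate([0, atan2(245, 840), 0]) cube([42, 54, 875]);


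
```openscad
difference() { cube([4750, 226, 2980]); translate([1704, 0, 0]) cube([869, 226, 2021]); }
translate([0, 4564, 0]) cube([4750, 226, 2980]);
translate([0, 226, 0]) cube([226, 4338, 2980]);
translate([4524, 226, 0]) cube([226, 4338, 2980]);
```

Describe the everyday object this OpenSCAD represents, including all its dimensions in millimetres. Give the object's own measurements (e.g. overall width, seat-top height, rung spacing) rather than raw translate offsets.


A single room: four walls, each 2980 mm tall and 226 mm thick, enclosing an outside footprint 4750×4790 mm (x × y), no floor or roof. The front and back walls (−y and +y sides) run the full x-width; the side walls fit between their inner faces. A door opening 869 mm wide and 2021 mm tall is cut through the front wall from the floor up, its −x edge 1704 mm from the wall's −x end.


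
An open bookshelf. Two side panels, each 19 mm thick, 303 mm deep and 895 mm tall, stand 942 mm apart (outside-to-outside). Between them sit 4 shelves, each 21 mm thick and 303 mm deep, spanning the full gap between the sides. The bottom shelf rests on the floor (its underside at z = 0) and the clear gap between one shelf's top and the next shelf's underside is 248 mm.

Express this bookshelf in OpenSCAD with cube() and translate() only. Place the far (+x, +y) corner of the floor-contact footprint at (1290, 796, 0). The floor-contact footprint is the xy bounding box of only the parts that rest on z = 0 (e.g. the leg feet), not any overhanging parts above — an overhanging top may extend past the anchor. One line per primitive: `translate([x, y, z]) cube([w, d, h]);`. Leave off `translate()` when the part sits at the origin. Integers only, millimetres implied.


translate([348, 493, 0]) cube([19, 303, 895]);
translate([1271, 493, 0]) cube([19, 303, 895]);
translate([367, 493, 0]) cube([904, 303, 21]);
translate([367, 493, 269]) cube([904, 303, 21]);
translate([367, 493, 538]) cube([904, 303, 21]);
translate([367, 493, 807]) cube([904, 303, 21]);


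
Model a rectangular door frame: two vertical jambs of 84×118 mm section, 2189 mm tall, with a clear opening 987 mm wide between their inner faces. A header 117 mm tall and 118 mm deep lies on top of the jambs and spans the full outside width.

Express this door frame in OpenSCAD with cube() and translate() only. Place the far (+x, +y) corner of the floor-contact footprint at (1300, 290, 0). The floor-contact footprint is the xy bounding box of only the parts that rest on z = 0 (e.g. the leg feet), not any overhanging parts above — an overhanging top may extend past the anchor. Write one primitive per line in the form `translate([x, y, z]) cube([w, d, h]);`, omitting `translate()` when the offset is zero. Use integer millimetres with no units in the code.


translate([145, 172, 0]) cube([84, 118, 2189]);
translate([1216, 172, 0]) cube([84, 118, 2189]);
translate([145, 172, 2189]) cube([1155, 118, 117]);


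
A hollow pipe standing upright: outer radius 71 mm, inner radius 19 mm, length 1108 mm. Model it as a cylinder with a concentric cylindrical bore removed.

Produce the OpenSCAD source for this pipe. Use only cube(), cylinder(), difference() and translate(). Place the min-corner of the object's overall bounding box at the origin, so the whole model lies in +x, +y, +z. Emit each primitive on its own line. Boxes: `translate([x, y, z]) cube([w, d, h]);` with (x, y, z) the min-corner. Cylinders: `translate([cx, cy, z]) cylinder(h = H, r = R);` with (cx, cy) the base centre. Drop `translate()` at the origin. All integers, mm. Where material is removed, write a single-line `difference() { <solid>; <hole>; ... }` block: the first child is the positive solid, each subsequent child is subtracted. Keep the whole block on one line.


difference() { translate([71, 71, 0]) cylinder(h = 1108, r = 71); translate([71, 71, 0]) cylinder(h = 1108, r = 19); }


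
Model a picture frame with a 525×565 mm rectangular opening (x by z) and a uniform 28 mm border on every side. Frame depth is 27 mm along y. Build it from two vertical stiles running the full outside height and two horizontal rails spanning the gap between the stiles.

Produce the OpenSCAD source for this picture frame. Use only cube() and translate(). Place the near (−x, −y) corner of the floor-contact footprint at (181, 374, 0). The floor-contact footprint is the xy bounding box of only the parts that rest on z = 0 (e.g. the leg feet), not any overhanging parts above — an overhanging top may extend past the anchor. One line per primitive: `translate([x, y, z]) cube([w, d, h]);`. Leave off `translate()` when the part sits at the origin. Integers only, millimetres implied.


translate([181, 374, 0]) cube([28, 27, 621]);
translate([734, 374, 0]) cube([28, 27, 621]);
translate([209, 374, 0]) cube([525, 27, 28]);
translate([209, 374, 593]) cube([525, 27, 28]);


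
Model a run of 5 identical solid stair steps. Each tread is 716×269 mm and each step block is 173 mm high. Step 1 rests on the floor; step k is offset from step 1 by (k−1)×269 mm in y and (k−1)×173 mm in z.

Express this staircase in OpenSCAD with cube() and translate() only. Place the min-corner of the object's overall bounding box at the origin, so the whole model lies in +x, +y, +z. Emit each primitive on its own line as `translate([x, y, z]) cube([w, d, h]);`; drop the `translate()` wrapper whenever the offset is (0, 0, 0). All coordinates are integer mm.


cube([716, 269, 173]);
translate([0, 269, 173]) cube([716, 269, 173]);
translate([0, 538, 346]) cube([716, 269, 173]);
translate([0, 807, 519]) cube([716, 269, 173]);
translate([0, 1076, 692]) cube([716, 269, 173]);


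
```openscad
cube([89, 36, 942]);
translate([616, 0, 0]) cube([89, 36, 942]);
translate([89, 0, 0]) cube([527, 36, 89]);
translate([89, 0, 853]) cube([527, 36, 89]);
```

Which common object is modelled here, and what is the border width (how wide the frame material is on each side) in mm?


A picture frame. The border width is 89 mm.

Four thin pieces enclosing a rectangular opening — a picture frame. The two full-height stiles are 942 mm tall; the top rail sits at z = 853 and is 89 mm tall, so the border above the opening is 942 − 853 = 89 mm, matching the stile x-width.


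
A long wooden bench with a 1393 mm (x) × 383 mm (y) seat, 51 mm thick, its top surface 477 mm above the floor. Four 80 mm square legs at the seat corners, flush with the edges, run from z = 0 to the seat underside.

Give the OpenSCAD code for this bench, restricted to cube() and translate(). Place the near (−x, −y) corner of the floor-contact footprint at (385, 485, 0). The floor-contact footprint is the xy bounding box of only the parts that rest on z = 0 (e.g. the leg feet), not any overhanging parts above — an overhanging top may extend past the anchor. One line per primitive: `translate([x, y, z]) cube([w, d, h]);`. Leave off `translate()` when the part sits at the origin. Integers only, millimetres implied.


translate([385, 485, 426]) cube([1393, 383, 51]);
translate([385, 485, 0]) cube([80, 80, 426]);
translate([385, 788, 0]) cube([80, 80, 426]);
translate([1698, 485, 0]) cube([80, 80, 426]);
translate([1698, 788, 0]) cube([80, 80, 426]);


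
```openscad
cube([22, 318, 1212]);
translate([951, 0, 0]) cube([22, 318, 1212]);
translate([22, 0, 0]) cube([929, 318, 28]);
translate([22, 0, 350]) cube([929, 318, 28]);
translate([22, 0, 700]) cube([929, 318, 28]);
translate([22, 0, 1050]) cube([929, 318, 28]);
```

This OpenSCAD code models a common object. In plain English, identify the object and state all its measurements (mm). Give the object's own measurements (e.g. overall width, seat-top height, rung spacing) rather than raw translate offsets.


An open bookshelf. Two side panels, each 22 mm thick, 318 mm deep and 1212 mm tall, stand 973 mm apart (outside-to-outside). Between them sit 4 shelves, each 28 mm thick and 318 mm deep, spanning the full gap between the sides. The bottom shelf rests on the floor (its underside at z = 0) and the clear gap between one shelf's top and the next shelf's underside is 322 mm.


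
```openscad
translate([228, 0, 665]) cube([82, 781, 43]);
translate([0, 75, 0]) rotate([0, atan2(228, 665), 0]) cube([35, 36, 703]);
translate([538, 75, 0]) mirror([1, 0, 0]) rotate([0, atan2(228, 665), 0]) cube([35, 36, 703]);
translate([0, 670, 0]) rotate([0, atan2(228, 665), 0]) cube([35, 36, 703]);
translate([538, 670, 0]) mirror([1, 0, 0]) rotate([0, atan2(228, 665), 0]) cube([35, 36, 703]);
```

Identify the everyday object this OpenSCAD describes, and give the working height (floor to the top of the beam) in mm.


A sawhorse. The overall height is 708 mm.

A beam across two mirrored pairs of raked legs — a sawhorse. The beam's underside is at z = 665 (matching the legs' vertical rise in atan2(228, 665)) and the beam is 43 mm tall, so its top is at 665 + 43 = 708 mm. The raked legs top out at the beam's underside, so that is the highest point.


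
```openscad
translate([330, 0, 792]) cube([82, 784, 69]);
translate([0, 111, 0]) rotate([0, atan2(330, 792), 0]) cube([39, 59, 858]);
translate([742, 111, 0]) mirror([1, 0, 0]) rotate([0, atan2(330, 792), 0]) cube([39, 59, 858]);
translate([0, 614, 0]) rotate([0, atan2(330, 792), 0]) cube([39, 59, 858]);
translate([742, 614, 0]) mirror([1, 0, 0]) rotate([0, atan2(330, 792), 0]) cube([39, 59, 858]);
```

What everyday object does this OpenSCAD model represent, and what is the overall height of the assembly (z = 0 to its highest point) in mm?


A sawhorse. The overall height is 861 mm.

A beam across two mirrored pairs of raked legs — a sawhorse. The beam's underside is at z = 792 (matching the legs' vertical rise in atan2(330, 792)) and the beam is 69 mm tall, so its top is at 792 + 69 = 861 mm. The raked legs top out at the beam's underside, so that is the highest point.


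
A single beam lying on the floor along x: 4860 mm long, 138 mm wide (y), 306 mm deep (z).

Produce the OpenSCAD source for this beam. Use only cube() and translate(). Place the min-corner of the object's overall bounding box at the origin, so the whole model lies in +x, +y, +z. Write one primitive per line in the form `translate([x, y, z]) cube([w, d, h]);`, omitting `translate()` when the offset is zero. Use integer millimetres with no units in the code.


cube([4860, 138, 306]);


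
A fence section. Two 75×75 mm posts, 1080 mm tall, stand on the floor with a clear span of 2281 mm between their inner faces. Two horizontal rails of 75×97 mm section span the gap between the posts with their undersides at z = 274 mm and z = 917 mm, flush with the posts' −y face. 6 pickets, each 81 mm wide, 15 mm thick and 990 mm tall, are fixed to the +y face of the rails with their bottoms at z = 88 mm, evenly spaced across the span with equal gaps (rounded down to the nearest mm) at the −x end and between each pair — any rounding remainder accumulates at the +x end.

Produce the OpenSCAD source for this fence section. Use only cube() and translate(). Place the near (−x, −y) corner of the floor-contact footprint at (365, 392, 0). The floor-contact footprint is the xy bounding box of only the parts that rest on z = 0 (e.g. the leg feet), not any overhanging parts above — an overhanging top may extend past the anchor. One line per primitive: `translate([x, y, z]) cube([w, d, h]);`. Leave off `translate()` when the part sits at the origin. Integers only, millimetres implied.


translate([365, 392, 0]) cube([75, 75, 1080]);
translate([2721, 392, 0]) cube([75, 75, 1080]);
translate([440, 392, 274]) cube([2281, 75, 97]);
translate([440, 392, 917]) cube([2281, 75, 97]);
translate([696, 467, 88]) cube([81, 15, 990]);
translate([1033, 467, 88]) cube([81, 15, 990]);
translate([1370, 467, 88]) cube([81, 15, 990]);
translate([1707, 467, 88]) cube([81, 15, 990]);
translate([2044, 467, 88]) cube([81, 15, 990]);
translate([2381, 467, 88]) cube([81, 15, 990]);


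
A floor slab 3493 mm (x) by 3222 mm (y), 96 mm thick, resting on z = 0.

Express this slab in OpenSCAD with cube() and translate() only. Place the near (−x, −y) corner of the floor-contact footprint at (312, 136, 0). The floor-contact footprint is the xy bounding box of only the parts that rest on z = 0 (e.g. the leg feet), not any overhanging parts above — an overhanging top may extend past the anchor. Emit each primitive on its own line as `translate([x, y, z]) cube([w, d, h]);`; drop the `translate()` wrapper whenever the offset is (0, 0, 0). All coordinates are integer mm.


translate([312, 136, 0]) cube([3493, 3222, 96]);


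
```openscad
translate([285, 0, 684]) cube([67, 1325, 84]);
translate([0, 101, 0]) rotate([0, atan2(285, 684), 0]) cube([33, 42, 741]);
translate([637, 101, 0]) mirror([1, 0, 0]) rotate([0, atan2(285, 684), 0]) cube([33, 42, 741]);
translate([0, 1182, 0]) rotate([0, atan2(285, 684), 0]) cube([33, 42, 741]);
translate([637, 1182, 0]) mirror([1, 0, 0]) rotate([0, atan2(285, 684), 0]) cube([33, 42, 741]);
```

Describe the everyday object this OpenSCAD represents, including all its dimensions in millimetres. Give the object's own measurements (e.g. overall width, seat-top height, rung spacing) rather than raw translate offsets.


A sawhorse. A 67×1325×84 mm beam (x, y, z) sits on two A-frame leg pairs. Each pair is two raked legs of 33×42 mm section (42 mm along y) splaying symmetrically in x. Each leg rises 684 mm vertically over 285 mm of horizontal reach and is 741 mm long along its own axis. Every leg's outer bottom edge rests on the floor and its outer top edge meets a bottom edge of the beam — the left legs (tilting toward +x) meet the beam's −x bottom edge, the right legs (their mirror images, tilting toward −x) meet its +x bottom edge — so the leg tops tuck under the beam, the beam's underside is 684 mm above the floor, and the feet are 637 mm apart outside-to-outside with the beam centred between them. The two leg pairs are set in 101 mm from either end of the beam.


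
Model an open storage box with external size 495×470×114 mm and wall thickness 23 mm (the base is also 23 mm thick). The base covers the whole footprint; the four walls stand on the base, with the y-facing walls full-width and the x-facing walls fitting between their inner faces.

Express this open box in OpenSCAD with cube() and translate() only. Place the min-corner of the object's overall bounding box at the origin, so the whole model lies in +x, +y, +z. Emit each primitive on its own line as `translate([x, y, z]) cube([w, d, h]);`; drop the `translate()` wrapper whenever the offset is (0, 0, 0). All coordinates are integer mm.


cube([495, 470, 23]);
translate([0, 0, 23]) cube([495, 23, 91]);
translate([0, 447, 23]) cube([495, 23, 91]);
translate([0, 23, 23]) cube([23, 424, 91]);
translate([472, 23, 23]) cube([23, 424, 91]);


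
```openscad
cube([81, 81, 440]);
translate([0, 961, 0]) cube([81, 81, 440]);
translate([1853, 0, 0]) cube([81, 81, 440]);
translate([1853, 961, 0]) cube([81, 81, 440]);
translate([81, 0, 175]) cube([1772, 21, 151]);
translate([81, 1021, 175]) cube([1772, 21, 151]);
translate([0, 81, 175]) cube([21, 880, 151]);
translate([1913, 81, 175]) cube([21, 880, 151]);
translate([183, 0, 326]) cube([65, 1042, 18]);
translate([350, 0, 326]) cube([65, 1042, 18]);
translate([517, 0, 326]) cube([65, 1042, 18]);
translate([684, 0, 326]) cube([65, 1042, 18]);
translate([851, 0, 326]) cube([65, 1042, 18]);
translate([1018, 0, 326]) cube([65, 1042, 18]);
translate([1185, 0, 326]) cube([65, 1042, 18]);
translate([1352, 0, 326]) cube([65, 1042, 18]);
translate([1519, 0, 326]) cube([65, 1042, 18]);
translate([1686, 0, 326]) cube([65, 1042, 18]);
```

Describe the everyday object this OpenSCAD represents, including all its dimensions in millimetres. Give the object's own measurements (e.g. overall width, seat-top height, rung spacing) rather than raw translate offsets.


A bed frame 1934 mm long (x) by 1042 mm wide (y). Four 81×81 mm corner posts, 440 mm tall, at the corners of the footprint. Four rails of 21 mm thickness and 151 mm height run between adjacent posts with their undersides at z = 175 mm, their outer faces flush with the outside of the frame (the two x-running rails run between the posts' inner faces; the two y-running rails run between the posts' inner faces). 10 slats, each 65 mm wide (x) and 18 mm thick, lie across the top of the two x-running rails, running the full 1042 mm width of the frame in y; along x they sit between the end posts with a 102 mm gap after the −x posts and between neighbouring slats and before the +x posts.


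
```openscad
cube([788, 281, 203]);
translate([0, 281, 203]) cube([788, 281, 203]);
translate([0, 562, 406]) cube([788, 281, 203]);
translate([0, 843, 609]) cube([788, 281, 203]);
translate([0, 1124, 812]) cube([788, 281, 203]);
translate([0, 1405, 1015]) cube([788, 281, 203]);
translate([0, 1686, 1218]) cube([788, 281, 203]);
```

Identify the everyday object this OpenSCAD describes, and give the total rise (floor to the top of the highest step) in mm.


A staircase. The total rise is 1421 mm.

7 identical blocks, each offset up and back from the previous — a staircase. Each step is 203 mm tall and there are 7 of them, so the total rise is 7 × 203 = 1421 mm.


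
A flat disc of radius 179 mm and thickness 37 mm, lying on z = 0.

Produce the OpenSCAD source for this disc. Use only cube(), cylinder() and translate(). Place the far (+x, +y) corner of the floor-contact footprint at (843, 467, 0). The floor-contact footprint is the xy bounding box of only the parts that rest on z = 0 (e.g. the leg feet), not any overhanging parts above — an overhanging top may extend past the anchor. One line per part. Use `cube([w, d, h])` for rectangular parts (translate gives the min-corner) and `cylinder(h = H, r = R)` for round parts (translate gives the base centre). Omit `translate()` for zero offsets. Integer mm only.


translate([664, 288, 0]) cylinder(h = 37, r = 179);


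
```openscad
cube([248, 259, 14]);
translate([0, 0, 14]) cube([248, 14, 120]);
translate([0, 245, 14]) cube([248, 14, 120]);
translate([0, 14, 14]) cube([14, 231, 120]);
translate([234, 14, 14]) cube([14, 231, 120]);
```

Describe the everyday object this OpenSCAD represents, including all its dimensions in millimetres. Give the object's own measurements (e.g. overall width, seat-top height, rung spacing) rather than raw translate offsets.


An open-topped rectangular box: outside dimensions 248×259×134 mm, with a uniform wall and base thickness of 14 mm. The base is a full 248×259 slab on the floor; four walls sit on top of the base. The front and back walls (the −y and +y sides) span the full width; the two side walls fit between them.


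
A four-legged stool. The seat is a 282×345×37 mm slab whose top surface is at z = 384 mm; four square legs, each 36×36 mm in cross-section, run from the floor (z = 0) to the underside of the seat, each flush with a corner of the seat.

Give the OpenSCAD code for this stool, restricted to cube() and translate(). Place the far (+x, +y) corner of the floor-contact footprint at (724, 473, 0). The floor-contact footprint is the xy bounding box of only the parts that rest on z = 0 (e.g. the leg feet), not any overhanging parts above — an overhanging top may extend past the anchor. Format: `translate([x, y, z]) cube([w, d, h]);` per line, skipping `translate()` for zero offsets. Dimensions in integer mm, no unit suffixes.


translate([442, 128, 347]) cube([282, 345, 37]);
translate([442, 128, 0]) cube([36, 36, 347]);
translate([688, 128, 0]) cube([36, 36, 347]);
translate([442, 437, 0]) cube([36, 36, 347]);
translate([688, 437, 0]) cube([36, 36, 347]);


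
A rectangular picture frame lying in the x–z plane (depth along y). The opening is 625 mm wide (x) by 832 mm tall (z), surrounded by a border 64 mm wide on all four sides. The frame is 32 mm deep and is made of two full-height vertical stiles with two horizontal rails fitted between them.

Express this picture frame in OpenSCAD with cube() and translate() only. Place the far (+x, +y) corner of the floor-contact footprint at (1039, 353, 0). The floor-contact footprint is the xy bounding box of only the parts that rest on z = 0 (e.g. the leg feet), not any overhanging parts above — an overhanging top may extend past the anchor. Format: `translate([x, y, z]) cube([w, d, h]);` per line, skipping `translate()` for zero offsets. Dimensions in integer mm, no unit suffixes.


translate([286, 321, 0]) cube([64, 32, 960]);
translate([975, 321, 0]) cube([64, 32, 960]);
translate([350, 321, 0]) cube([625, 32, 64]);
translate([350, 321, 896]) cube([625, 32, 64]);


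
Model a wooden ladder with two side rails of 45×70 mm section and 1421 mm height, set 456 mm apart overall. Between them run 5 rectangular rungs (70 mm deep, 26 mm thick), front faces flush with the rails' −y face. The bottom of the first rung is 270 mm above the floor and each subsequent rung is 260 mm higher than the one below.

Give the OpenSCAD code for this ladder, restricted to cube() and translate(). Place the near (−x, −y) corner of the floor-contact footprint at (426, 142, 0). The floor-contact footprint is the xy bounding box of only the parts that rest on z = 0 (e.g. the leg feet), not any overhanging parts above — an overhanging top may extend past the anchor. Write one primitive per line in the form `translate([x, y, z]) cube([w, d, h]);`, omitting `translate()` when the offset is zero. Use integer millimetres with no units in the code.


translate([426, 142, 0]) cube([45, 70, 1421]);
translate([837, 142, 0]) cube([45, 70, 1421]);
translate([471, 142, 270]) cube([366, 70, 26]);
translate([471, 142, 530]) cube([366, 70, 26]);
translate([471, 142, 790]) cube([366, 70, 26]);
translate([471, 142, 1050]) cube([366, 70, 26]);
translate([471, 142, 1310]) cube([366, 70, 26]);


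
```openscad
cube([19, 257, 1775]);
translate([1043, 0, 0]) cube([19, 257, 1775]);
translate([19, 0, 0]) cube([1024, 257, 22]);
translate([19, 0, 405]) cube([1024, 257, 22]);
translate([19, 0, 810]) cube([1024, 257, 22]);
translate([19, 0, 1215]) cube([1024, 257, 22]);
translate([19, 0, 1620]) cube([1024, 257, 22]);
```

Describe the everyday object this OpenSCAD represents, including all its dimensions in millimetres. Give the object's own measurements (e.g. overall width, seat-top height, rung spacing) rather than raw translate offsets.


An open bookshelf. Two side panels, each 19 mm thick, 257 mm deep and 1775 mm tall, stand 1062 mm apart (outside-to-outside). Between them sit 5 shelves, each 22 mm thick and 257 mm deep, spanning the full gap between the sides. The bottom shelf rests on the floor (its underside at z = 0) and the clear gap between one shelf's top and the next shelf's underside is 383 mm.


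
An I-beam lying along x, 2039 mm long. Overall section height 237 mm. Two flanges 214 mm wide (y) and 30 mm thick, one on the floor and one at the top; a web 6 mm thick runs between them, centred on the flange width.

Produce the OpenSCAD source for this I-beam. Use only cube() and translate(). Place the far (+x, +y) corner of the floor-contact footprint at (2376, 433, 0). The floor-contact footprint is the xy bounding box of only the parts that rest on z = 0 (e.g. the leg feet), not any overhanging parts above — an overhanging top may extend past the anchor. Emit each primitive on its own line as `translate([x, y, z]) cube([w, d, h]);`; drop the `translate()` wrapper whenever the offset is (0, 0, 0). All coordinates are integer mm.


translate([337, 219, 0]) cube([2039, 214, 30]);
translate([337, 323, 30]) cube([2039, 6, 177]);
translate([337, 219, 207]) cube([2039, 214, 30]);


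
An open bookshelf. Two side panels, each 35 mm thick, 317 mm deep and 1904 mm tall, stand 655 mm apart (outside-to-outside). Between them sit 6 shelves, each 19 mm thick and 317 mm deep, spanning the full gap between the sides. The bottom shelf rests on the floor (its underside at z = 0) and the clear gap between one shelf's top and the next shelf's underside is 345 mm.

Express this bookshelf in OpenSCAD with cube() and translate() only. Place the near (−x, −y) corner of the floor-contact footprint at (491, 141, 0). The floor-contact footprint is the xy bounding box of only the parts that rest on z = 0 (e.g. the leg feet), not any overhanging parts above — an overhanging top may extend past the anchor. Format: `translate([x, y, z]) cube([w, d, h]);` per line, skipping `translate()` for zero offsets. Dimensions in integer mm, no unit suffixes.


translate([491, 141, 0]) cube([35, 317, 1904]);
translate([1111, 141, 0]) cube([35, 317, 1904]);
translate([526, 141, 0]) cube([585, 317, 19]);
translate([526, 141, 364]) cube([585, 317, 19]);
translate([526, 141, 728]) cube([585, 317, 19]);
translate([526, 141, 1092]) cube([585, 317, 19]);
translate([526, 141, 1456]) cube([585, 317, 19]);
translate([526, 141, 1820]) cube([585, 317, 19]);


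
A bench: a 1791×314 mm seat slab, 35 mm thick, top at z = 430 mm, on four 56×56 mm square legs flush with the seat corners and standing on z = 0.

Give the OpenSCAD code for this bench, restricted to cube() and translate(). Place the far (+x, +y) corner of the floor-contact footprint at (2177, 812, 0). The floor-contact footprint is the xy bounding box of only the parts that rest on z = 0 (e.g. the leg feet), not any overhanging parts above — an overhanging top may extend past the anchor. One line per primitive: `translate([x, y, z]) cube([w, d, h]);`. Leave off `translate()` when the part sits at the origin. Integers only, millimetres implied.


translate([386, 498, 395]) cube([1791, 314, 35]);
translate([386, 498, 0]) cube([56, 56, 395]);
translate([386, 756, 0]) cube([56, 56, 395]);
translate([2121, 498, 0]) cube([56, 56, 395]);
translate([2121, 756, 0]) cube([56, 56, 395]);


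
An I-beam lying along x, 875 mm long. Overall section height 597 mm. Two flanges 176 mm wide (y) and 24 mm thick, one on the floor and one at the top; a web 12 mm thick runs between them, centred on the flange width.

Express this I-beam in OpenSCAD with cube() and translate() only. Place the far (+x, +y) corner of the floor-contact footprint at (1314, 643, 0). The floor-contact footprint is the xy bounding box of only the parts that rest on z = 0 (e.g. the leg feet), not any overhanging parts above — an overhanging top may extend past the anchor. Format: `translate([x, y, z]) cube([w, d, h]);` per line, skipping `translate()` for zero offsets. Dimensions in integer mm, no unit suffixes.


translate([439, 467, 0]) cube([875, 176, 24]);
translate([439, 549, 24]) cube([875, 12, 549]);
translate([439, 467, 573]) cube([875, 176, 24]);


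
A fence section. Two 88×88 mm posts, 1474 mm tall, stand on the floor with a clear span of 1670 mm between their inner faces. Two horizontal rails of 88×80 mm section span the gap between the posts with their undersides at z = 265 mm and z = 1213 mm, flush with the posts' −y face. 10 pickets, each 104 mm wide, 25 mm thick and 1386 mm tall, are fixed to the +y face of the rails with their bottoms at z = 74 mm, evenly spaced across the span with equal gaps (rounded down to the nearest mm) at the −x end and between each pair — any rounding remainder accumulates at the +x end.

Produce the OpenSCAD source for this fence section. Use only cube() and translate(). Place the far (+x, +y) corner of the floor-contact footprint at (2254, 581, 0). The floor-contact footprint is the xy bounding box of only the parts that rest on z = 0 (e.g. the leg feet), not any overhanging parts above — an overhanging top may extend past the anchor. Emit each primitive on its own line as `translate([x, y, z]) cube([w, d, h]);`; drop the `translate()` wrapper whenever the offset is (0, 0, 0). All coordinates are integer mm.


translate([408, 493, 0]) cube([88, 88, 1474]);
translate([2166, 493, 0]) cube([88, 88, 1474]);
translate([496, 493, 265]) cube([1670, 88, 80]);
translate([496, 493, 1213]) cube([1670, 88, 80]);
translate([553, 581, 74]) cube([104, 25, 1386]);
translate([714, 581, 74]) cube([104, 25, 1386]);
translate([875, 581, 74]) cube([104, 25, 1386]);
translate([1036, 581, 74]) cube([104, 25, 1386]);
translate([1197, 581, 74]) cube([104, 25, 1386]);
translate([1358, 581, 74]) cube([104, 25, 1386]);
translate([1519, 581, 74]) cube([104, 25, 1386]);
translate([1680, 581, 74]) cube([104, 25, 1386]);
translate([1841, 581, 74]) cube([104, 25, 1386]);
translate([2002, 581, 74]) cube([104, 25, 1386]);


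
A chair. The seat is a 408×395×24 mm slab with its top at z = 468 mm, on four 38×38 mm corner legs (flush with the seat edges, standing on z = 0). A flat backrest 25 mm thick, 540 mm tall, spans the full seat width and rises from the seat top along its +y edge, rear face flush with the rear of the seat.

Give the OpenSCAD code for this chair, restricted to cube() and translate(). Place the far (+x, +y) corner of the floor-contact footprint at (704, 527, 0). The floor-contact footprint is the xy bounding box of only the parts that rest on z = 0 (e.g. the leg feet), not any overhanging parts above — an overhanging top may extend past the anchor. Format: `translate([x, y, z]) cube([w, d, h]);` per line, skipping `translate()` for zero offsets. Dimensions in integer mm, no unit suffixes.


translate([296, 132, 444]) cube([408, 395, 24]);
translate([296, 132, 0]) cube([38, 38, 444]);
translate([666, 132, 0]) cube([38, 38, 444]);
translate([296, 489, 0]) cube([38, 38, 444]);
translate([666, 489, 0]) cube([38, 38, 444]);
translate([296, 502, 468]) cube([408, 25, 540]);


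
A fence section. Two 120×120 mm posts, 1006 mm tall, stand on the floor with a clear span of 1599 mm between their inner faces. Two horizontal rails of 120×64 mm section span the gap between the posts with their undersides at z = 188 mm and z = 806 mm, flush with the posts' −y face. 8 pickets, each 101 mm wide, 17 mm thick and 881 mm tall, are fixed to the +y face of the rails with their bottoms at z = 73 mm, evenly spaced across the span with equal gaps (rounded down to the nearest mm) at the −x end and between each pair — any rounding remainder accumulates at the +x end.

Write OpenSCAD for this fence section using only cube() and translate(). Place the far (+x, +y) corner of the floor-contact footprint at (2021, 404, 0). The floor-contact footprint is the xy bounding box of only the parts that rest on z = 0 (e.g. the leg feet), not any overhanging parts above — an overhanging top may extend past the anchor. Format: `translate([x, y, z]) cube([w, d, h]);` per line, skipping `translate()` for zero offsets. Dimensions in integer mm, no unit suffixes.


translate([182, 284, 0]) cube([120, 120, 1006]);
translate([1901, 284, 0]) cube([120, 120, 1006]);
translate([302, 284, 188]) cube([1599, 120, 64]);
translate([302, 284, 806]) cube([1599, 120, 64]);
translate([389, 404, 73]) cube([101, 17, 881]);
translate([577, 404, 73]) cube([101, 17, 881]);
translate([765, 404, 73]) cube([101, 17, 881]);
translate([953, 404, 73]) cube([101, 17, 881]);
translate([1141, 404, 73]) cube([101, 17, 881]);
translate([1329, 404, 73]) cube([101, 17, 881]);
translate([1517, 404, 73]) cube([101, 17, 881]);
translate([1705, 404, 73]) cube([101, 17, 881]);


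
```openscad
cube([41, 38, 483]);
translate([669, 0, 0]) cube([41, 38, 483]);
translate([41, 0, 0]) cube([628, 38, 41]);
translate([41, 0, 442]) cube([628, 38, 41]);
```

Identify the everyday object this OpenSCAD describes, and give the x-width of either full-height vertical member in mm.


A picture frame. The border width is 41 mm.

Four thin pieces enclosing a rectangular opening — a picture frame. The two full-height stiles are 483 mm tall; the top rail sits at z = 442 and is 41 mm tall, so the border above the opening is 483 − 442 = 41 mm, matching the stile x-width.


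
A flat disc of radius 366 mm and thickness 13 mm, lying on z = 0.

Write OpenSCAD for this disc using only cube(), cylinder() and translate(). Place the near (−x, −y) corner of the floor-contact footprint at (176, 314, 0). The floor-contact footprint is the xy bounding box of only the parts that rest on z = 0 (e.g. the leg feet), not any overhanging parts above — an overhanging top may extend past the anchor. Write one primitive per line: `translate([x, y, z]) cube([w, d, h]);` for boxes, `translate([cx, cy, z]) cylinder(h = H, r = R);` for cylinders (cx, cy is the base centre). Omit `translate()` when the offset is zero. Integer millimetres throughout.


translate([542, 680, 0]) cylinder(h = 13, r = 366);


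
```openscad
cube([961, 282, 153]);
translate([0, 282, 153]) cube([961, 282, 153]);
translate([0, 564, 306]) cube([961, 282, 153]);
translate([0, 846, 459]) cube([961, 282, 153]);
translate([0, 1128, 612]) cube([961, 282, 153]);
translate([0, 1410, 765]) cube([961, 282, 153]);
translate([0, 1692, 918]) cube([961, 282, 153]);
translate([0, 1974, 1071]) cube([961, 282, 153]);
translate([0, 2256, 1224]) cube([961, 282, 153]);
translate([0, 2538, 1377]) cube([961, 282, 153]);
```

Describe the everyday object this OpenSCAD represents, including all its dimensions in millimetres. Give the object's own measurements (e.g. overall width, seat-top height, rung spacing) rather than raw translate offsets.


A straight staircase of 10 solid steps. Each step is 961 mm wide (x), 282 mm deep (y, the going) and 153 mm tall (the rise). The first step rests on the floor; each subsequent step sits one going further in +y and one rise higher in +z, directly behind and above the previous step with no overlap.
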